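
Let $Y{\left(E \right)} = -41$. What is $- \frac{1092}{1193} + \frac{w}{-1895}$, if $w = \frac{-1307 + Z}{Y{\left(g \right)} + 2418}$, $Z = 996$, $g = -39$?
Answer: $- \frac{4918450157}{5373767095} \approx -0.91527$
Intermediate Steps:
$w = - \frac{311}{2377}$ ($w = \frac{-1307 + 996}{-41 + 2418} = - \frac{311}{2377} \approx -0.13084$)
$- \frac{1092}{1193} + \frac{w}{-1895} = - \frac{1092}{1193} - \frac{311}{2377 \left(-1895\right)} = \left(-1092\right) \frac{1}{1193} - - \frac{311}{4504415} = - \frac{1092}{1193} + \frac{311}{4504415} = - \frac{4918450157}{5373767095}$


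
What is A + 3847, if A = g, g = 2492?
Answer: 6339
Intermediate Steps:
A = 2492
A + 3847 = 2492 + 3847 = 6339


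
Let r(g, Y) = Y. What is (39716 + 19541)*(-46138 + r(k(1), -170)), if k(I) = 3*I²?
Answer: -2744073156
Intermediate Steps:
(39716 + 19541)*(-46138 + r(k(1), -170)) = (39716 + 19541)*(-46138 - 170) = 59257*(-46308) = -2744073156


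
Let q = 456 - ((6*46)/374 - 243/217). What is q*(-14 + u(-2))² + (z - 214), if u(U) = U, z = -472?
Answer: 4713159670/40579 ≈ 1.1615e+5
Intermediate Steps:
q = 18519519/40579 (q = 456 - (276*(1/374) - 243*1/217) = 456 - (138/187 - 243/217) = 456 - 1*(-15495/40579) = 456 + 15495/40579 = 18519519/40579 ≈ 456.38)
q*(-14 + u(-2))² + (z - 214) = 18519519*(-14 - 2)²/40579 + (-472 - 214) = (18519519/40579)*(-16)² - 686 = (18519519/40579)*256 - 686 = 4740996864/40579 - 686 = 4713159670/40579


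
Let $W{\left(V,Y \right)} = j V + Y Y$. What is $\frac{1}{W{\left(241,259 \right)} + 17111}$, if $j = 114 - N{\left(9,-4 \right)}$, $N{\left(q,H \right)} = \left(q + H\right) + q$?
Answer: $\frac{1}{108292} \approx 9.2343 \cdot 10^{-6}$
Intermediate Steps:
$N{\left(q,H \right)} = H + 2 q$ ($N{\left(q,H \right)} = \left(H + q\right) + q = H + 2 q$)
$j = 100$ ($j = 114 - \left(-4 + 2 \cdot 9\right) = 114 - \left(-4 + 18\right) = 114 - 14 = 100$)
$W{\left(V,Y \right)} = Y^{2} + 100 V$ ($W{\left(V,Y \right)} = 100 V + Y Y = 100 V + Y^{2} = Y^{2} + 100 V$)
$\frac{1}{W{\left(241,259 \right)} + 17111} = \frac{1}{\left(259^{2} + 100 \cdot 241\right) + 17111} = \frac{1}{\left(67081 + 24100\right) + 17111} = \frac{1}{91181 + 17111} = \frac{1}{108292}$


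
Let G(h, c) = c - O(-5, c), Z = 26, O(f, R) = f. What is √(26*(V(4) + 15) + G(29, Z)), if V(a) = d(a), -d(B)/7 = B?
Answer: I*√307 ≈ 17.521*I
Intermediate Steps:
d(B) = -7*B
V(a) = -7*a
G(h, c) = 5 + c (G(h, c) = c - 1*(-5) = c + 5 = 5 + c)
√(26*(V(4) + 15) + G(29, Z)) = √(26*(-7*4 + 15) + (5 + 26)) = √(26*(-28 + 15) + 31) = √(26*(-13) + 31) = √(-338 + 31) = √(-307) = I*√307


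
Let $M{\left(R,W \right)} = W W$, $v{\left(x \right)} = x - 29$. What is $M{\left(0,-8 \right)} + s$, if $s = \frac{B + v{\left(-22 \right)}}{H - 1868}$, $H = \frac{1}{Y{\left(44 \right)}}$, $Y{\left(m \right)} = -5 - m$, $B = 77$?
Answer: $\frac{450526}{7041} \approx 63.986$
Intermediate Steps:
$v{\left(x \right)} = -29 + x$
$M{\left(R,W \right)} = W^{2}$
$H = - \frac{1}{49}$ ($H = \frac{1}{-5 - 44} = \frac{1}{-49} = - \frac{1}{49} \approx -0.020408$)
$s = - \frac{98}{7041}$ ($s = \frac{77 - 51}{- \frac{1}{49} - 1868} = \frac{77 - 51}{- \frac{91533}{49}} = 26 \left(- \frac{49}{91533}\right) = - \frac{98}{7041} \approx -0.013918$)
$M{\left(0,-8 \right)} + s = \left(-8\right)^{2} - \frac{98}{7041} = 64 - \frac{98}{7041} = \frac{450526}{7041}$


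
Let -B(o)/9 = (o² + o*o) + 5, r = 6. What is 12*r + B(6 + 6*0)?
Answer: -621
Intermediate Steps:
B(o) = -45 - 18*o² (B(o) = -9*((o² + o*o) + 5) = -9*((o² + o²) + 5) = -9*(2*o² + 5) = -9*(5 + 2*o²) = -45 - 18*o²)
12*r + B(6 + 6*0) = 12*6 + (-45 - 18*(6 + 6*0)²) = 72 + (-45 - 18*(6 + 0)²) = 72 + (-45 - 18*6²) = 72 + (-45 - 18*36) = 72 + (-45 - 648) = 72 - 693 = -621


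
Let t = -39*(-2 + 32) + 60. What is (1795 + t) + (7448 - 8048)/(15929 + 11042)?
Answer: 18474535/26971 ≈ 684.98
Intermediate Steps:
t = -1110 (t = -39*30 + 60 = -1170 + 60 = -1110)
(1795 + t) + (7448 - 8048)/(15929 + 11042) = (1795 - 1110) + (7448 - 8048)/(15929 + 11042) = 685 - 600/26971 = 18474535/26971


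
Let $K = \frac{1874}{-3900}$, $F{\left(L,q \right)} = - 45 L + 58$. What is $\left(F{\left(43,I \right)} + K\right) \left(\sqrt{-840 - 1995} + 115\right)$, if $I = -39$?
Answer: $- \frac{84205001}{390} - \frac{10983261 i \sqrt{35}}{650} \approx -2.1591 \cdot 10^{5} - 99966.0 i$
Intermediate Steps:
$F{\left(L,q \right)} = 58 - 45 L$
$K = - \frac{937}{1950}$ ($K = 1874 \left(- \frac{1}{3900}\right) = - \frac{937}{1950} \approx -0.48051$)
$\left(F{\left(43,I \right)} + K\right) \left(\sqrt{-840 - 1995} + 115\right) = \left(\left(58 - 1935\right) - \frac{937}{1950}\right) \left(\sqrt{-840 - 1995} + 115\right) = \left(\left(58 - 1935\right) - \frac{937}{1950}\right) \left(\sqrt{-2835} + 115\right) = \left(-1877 - \frac{937}{1950}\right) \left(9 i \sqrt{35} + 115\right) = - \frac{3661087 \left(115 + 9 i \sqrt{35}\right)}{1950} = - \frac{84205001}{390} - \frac{10983261 i \sqrt{35}}{650}$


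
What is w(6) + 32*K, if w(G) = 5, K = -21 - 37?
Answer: -1851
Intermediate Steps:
K = -58
w(6) + 32*K = 5 + 32*(-58) = 5 - 1856 = -1851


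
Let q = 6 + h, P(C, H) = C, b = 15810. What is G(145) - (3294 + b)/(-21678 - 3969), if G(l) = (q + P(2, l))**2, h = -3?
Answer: 220093/8549 ≈ 25.745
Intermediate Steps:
q = 3 (q = 6 - 3 = 3)
G(l) = 25 (G(l) = (3 + 2)**2 = 5**2 = 25)
G(145) - (3294 + b)/(-21678 - 3969) = 25 - (3294 + 15810)/(-21678 - 3969) = 25 - 19104/(-25647) = 25 - 19104*(-1)/25647 = 25 - 1*(-6368/8549) = 25 + 6368/8549 = 220093/8549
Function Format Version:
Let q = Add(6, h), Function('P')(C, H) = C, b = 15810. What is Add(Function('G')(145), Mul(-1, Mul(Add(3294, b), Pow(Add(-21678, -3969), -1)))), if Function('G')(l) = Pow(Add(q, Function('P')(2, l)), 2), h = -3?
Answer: Rational(220093, 8549) ≈ 25.745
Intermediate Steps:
q = 3 (q = Add(6, -3) = 3)
Function('G')(l) = 25 (Function('G')(l) = Pow(Add(3, 2), 2) = Pow(5, 2) = 25)
Add(Function('G')(145), Mul(-1, Mul(Add(3294, b), Pow(Add(-21678, -3969), -1)))) = Add(25, Mul(-1, Mul(Add(3294, 15810), Pow(Add(-21678, -3969), -1)))) = Add(25, Mul(-1, Mul(19104, Pow(-25647, -1)))) = Add(25, Mul(-1, Mul(19104, Rational(-1, 25647)))) = Add(25, Mul(-1, Rational(-6368, 8549))) = Add(25, Rational(6368, 8549)) = Rational(220093, 8549)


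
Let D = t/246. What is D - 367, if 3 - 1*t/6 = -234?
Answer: -14810/41 ≈ -361.22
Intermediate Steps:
t = 1422 (t = 18 - 6*(-234) = 18 + 1404 = 1422)
D = 237/41 (D = 1422/246 = 1422*(1/246) = 237/41 ≈ 5.7805)
D - 367 = 237/41 - 367 = -14810/41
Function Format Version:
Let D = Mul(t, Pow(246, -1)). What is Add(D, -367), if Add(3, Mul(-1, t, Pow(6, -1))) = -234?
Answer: Rational(-14810, 41) ≈ -361.22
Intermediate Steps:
t = 1422 (t = Add(18, Mul(-6, -234)) = Add(18, 1404) = 1422)
D = Rational(237, 41) (D = Mul(1422, Pow(246, -1)) = Mul(1422, Rational(1, 246)) = Rational(237, 41) ≈ 5.7805)
Add(D, -367) = Add(Rational(237, 41), -367) = Rational(-14810, 41)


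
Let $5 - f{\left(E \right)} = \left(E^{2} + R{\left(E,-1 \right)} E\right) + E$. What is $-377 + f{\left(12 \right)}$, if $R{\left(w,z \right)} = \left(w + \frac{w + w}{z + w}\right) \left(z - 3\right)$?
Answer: $\frac{1680}{11} \approx 152.73$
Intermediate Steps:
$R{\left(w,z \right)} = \left(-3 + z\right) \left(w + \frac{2 w}{w + z}\right)$ ($R{\left(w,z \right)} = \left(w + \frac{2 w}{w + z}\right) \left(-3 + z\right) = \left(-3 + z\right) \left(w + \frac{2 w}{w + z}\right)$)
$f{\left(E \right)} = 5 - E - E^{2} - \frac{E^{2} \left(-4 - 4 E\right)}{-1 + E}$ ($f{\left(E \right)} = 5 - \left(\left(E^{2} + \frac{E \left(-6 + \left(-1\right)^{2} - -1 - 3 E + E \left(-1\right)\right)}{E - 1} E\right) + E\right) = 5 - \left(\left(E^{2} + \frac{E \left(-6 + 1 + 1 - 3 E - E\right)}{-1 + E} E\right) + E\right) = 5 - \left(\left(E^{2} + \frac{E \left(-4 - 4 E\right)}{-1 + E} E\right) + E\right) = 5 - \left(\left(E^{2} + \frac{E^{2} \left(-4 - 4 E\right)}{-1 + E}\right) + E\right) = 5 - \left(E + E^{2} + \frac{E^{2} \left(-4 - 4 E\right)}{-1 + E}\right) = 5 - E - E^{2} - \frac{E^{2} \left(-4 - 4 E\right)}{-1 + E}$)
$-377 + f{\left(12 \right)} = -377 + \frac{-5 + 3 \cdot 12^{3} + 4 \cdot 12^{2} + 6 \cdot 12}{-1 + 12} = -377 + \frac{-5 + 3 \cdot 1728 + 4 \cdot 144 + 72}{11} = -377 + \frac{-5 + 5184 + 576 + 72}{11} = -377 + \frac{1}{11} \cdot 5827 = -377 + \frac{5827}{11} = \frac{1680}{11}$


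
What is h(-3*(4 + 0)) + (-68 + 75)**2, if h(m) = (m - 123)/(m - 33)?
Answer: 52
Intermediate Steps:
h(m) = (-123 + m)/(-33 + m)
h(-3*(4 + 0)) + (-68 + 75)**2 = (-123 - 3*(4 + 0))/(-33 - 3*(4 + 0)) + (-68 + 75)**2 = (-123 - 3*4)/(-33 - 3*4) + 7**2 = (-123 - 12)/(-33 - 12) + 49 = -135/(-45) + 49 = -1/45*(-135) + 49 = 3 + 49 = 52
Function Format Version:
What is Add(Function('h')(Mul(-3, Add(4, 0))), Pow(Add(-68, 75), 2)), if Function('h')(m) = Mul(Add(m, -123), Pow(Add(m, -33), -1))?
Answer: 52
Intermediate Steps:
Function('h')(m) = Mul(Pow(Add(-33, m), -1), Add(-123, m)) (Function('h')(m) = Mul(Add(-123, m), Pow(Add(-33, m), -1)) = Mul(Pow(Add(-33, m), -1), Add(-123, m)))
Add(Function('h')(Mul(-3, Add(4, 0))), Pow(Add(-68, 75), 2)) = Add(Mul(Pow(Add(-33, Mul(-3, Add(4, 0))), -1), Add(-123, Mul(-3, Add(4, 0)))), Pow(Add(-68, 75), 2)) = Add(Mul(Pow(Add(-33, Mul(-3, 4)), -1), Add(-123, Mul(-3, 4))), Pow(7, 2)) = Add(Mul(Pow(Add(-33, -12), -1), Add(-123, -12)), 49) = Add(Mul(Pow(-45, -1), -135), 49) = Add(Mul(Rational(-1, 45), -135), 49) = Add(3, 49) = 52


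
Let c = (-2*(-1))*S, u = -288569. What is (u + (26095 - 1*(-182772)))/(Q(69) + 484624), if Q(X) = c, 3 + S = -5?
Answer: -39851/242304 ≈ -0.16447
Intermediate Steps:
S = -8 (S = -3 - 5 = -8)
c = -16 (c = -2*(-1)*(-8) = 2*(-8) = -16)
Q(X) = -16
(u + (26095 - 1*(-182772)))/(Q(69) + 484624) = (-288569 + (26095 - 1*(-182772)))/(-16 + 484624) = (-288569 + (26095 + 182772))/484608 = (-288569 + 208867)*(1/484608) = -79702*1/484608 = -39851/242304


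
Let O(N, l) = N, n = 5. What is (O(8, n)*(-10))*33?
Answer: -2640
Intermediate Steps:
(O(8, n)*(-10))*33 = (8*(-10))*33 = -80*33 = -2640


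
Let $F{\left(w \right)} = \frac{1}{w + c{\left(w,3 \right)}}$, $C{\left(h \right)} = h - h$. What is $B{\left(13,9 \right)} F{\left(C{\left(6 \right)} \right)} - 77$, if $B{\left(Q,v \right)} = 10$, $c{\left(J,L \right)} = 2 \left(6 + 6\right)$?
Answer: $- \frac{919}{12} \approx -76.583$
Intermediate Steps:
$C{\left(h \right)} = 0$
$c{\left(J,L \right)} = 24$ ($c{\left(J,L \right)} = 2 \cdot 12 = 24$)
$F{\left(w \right)} = \frac{1}{24 + w}$ ($F{\left(w \right)} = \frac{1}{w + 24} = \frac{1}{24 + w}$)
$B{\left(13,9 \right)} F{\left(C{\left(6 \right)} \right)} - 77 = \frac{10}{24 + 0} - 77 = \frac{10}{24} - 77 = 10 \cdot \frac{1}{24} - 77 = \frac{5}{12} - 77 = - \frac{919}{12}$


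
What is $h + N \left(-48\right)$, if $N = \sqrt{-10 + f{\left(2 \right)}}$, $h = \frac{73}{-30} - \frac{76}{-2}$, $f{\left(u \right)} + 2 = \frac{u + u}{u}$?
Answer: $\frac{1067}{30} - 48 i \sqrt{10} \approx 35.567 - 151.79 i$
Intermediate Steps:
$f{\left(u \right)} = 0$ ($f{\left(u \right)} = -2 + \frac{u + u}{u} = -2 + \frac{2 u}{u} = -2 + 2 = 0$)
$h = \frac{1067}{30}$ ($h = 73 \left(- \frac{1}{30}\right) - -38 = - \frac{73}{30} + 38 = \frac{1067}{30} \approx 35.567$)
$N = i \sqrt{10}$ ($N = \sqrt{-10 + 0} = \sqrt{-10} = i \sqrt{10} \approx 3.1623 i$)
$h + N \left(-48\right) = \frac{1067}{30} + i \sqrt{10} \left(-48\right) = \frac{1067}{30} - 48 i \sqrt{10}$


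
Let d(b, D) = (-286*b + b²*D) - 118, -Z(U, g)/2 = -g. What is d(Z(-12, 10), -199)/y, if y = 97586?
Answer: -42719/48793 ≈ -0.87551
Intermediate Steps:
Z(U, g) = 2*g (Z(U, g) = -(-2)*g = 2*g)
d(b, D) = -118 - 286*b + D*b² (d(b, D) = (-286*b + D*b²) - 118 = -118 - 286*b + D*b²)
d(Z(-12, 10), -199)/y = (-118 - 572*10 - 199*(2*10)²)/97586 = (-118 - 286*20 - 199*20²)*(1/97586) = (-118 - 5720 - 199*400)*(1/97586) = (-118 - 5720 - 79600)*(1/97586) = -85438*1/97586 = -42719/48793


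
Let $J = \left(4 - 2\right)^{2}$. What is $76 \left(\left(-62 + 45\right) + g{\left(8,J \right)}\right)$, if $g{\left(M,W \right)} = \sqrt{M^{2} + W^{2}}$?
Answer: $-1292 + 304 \sqrt{5} \approx -612.24$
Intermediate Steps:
$J = 4$ ($J = 2^{2} = 4$)
$76 \left(\left(-62 + 45\right) + g{\left(8,J \right)}\right) = 76 \left(\left(-62 + 45\right) + \sqrt{8^{2} + 4^{2}}\right) = 76 \left(-17 + \sqrt{64 + 16}\right) = 76 \left(-17 + \sqrt{80}\right) = 76 \left(-17 + 4 \sqrt{5}\right) = -1292 + 304 \sqrt{5}$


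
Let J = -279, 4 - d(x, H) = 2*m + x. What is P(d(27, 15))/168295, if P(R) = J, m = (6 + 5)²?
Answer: -279/168295 ≈ -0.0016578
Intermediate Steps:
m = 121 (m = 11² = 121)
d(x, H) = -238 - x (d(x, H) = 4 - (2*121 + x) = 4 - (242 + x) = 4 + (-242 - x) = -238 - x)
P(R) = -279
P(d(27, 15))/168295 = -279/168295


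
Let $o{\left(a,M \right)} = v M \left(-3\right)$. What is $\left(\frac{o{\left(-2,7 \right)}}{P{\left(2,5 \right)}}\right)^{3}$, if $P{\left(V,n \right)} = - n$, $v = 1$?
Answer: $\frac{9261}{125} \approx 74.088$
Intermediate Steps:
$o{\left(a,M \right)} = - 3 M$ ($o{\left(a,M \right)} = 1 M \left(-3\right) = M \left(-3\right) = - 3 M$)
$\left(\frac{o{\left(-2,7 \right)}}{P{\left(2,5 \right)}}\right)^{3} = \left(\frac{\left(-3\right) 7}{\left(-1\right) 5}\right)^{3} = \left(- \frac{21}{-5}\right)^{3} = \left(\left(-21\right) \left(- \frac{1}{5}\right)\right)^{3} = \left(\frac{21}{5}\right)^{3} = \frac{9261}{125}$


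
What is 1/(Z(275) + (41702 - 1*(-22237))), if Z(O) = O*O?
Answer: 1/139564 ≈ 7.1652e-6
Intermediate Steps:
Z(O) = O²
1/(Z(275) + (41702 - 1*(-22237))) = 1/(275² + (41702 - 1*(-22237))) = 1/(75625 + (41702 + 22237)) = 1/(75625 + 63939) = 1/139564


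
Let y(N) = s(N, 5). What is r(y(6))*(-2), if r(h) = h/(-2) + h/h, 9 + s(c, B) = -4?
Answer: -15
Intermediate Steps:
s(c, B) = -13 (s(c, B) = -9 - 4 = -13)
y(N) = -13
r(h) = 1 - h/2 (r(h) = h*(-½) + 1 = -h/2 + 1 = 1 - h/2)
r(y(6))*(-2) = (1 - ½*(-13))*(-2) = (1 + 13/2)*(-2) = (15/2)*(-2) = -15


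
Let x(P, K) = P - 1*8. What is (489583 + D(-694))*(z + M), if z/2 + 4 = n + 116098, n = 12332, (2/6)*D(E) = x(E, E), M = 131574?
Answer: 189348741202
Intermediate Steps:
x(P, K) = -8 + P (x(P, K) = P - 8 = -8 + P)
D(E) = -24 + 3*E (D(E) = 3*(-8 + E) = -24 + 3*E)
z = 256852 (z = -8 + 2*(12332 + 116098) = -8 + 2*128430 = -8 + 256860 = 256852)
(489583 + D(-694))*(z + M) = (489583 + (-24 + 3*(-694)))*(256852 + 131574) = (489583 + (-24 - 2082))*388426 = (489583 - 2106)*388426 = 487477*388426 = 189348741202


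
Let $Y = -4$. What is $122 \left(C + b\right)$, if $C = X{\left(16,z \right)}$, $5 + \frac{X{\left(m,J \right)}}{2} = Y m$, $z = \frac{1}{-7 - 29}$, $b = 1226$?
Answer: $132736$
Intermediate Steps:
$z = - \frac{1}{36}$ ($z = \frac{1}{-36} = - \frac{1}{36} \approx -0.027778$)
$X{\left(m,J \right)} = -10 - 8 m$ ($X{\left(m,J \right)} = -10 + 2 \left(- 4 m\right) = -10 - 8 m$)
$C = -138$ ($C = -10 - 128 = -138$)
$122 \left(C + b\right) = 122 \left(-138 + 1226\right) = 122 \cdot 1088 = 132736$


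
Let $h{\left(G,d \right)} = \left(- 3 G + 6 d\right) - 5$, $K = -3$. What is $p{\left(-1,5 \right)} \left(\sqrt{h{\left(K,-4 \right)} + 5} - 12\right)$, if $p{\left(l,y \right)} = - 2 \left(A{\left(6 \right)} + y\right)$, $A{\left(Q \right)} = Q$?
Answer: $264 - 22 i \sqrt{15} \approx 264.0 - 85.206 i$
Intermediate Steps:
$h{\left(G,d \right)} = -5 - 3 G + 6 d$
$p{\left(l,y \right)} = -12 - 2 y$ ($p{\left(l,y \right)} = - 2 \left(6 + y\right) = -12 - 2 y$)
$p{\left(-1,5 \right)} \left(\sqrt{h{\left(K,-4 \right)} + 5} - 12\right) = \left(-12 - 10\right) \left(\sqrt{\left(-5 - -9 + 6 \left(-4\right)\right) + 5} - 12\right) = \left(-12 - 10\right) \left(\sqrt{\left(-5 + 9 - 24\right) + 5} - 12\right) = - 22 \left(\sqrt{-20 + 5} - 12\right) = - 22 \left(\sqrt{-15} - 12\right) = - 22 \left(i \sqrt{15} - 12\right) = - 22 \left(-12 + i \sqrt{15}\right) = 264 - 22 i \sqrt{15}$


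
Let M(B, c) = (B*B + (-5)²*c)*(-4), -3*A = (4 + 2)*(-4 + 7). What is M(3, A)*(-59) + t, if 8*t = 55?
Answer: -266153/8 ≈ -33269.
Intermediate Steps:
t = 55/8 (t = (⅛)*55 = 55/8 ≈ 6.8750)
A = -6 (A = -(4 + 2)*(-4 + 7)/3 = -2*3 = -⅓*18 = -6)
M(B, c) = -100*c - 4*B² (M(B, c) = (B² + 25*c)*(-4) = -100*c - 4*B²)
M(3, A)*(-59) + t = (-100*(-6) - 4*3²)*(-59) + 55/8 = (600 - 4*9)*(-59) + 55/8 = (600 - 36)*(-59) + 55/8 = 564*(-59) + 55/8 = -33276 + 55/8 = -266153/8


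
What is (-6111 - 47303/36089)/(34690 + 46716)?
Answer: -110293591/1468930567 ≈ -0.075084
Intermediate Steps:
(-6111 - 47303/36089)/(34690 + 46716) = (-6111 - 47303*1/36089)/81406 = (-6111 - 47303/36089)*(1/81406) = -220587182/36089*1/81406 = -110293591/1468930567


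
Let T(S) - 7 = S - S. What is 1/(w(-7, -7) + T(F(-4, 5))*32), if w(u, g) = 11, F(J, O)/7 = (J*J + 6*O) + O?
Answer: 1/235 ≈ 0.0042553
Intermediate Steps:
F(J, O) = 7*J² + 49*O (F(J, O) = 7*((J*J + 6*O) + O) = 7*((J² + 6*O) + O) = 7*(J² + 7*O) = 7*J² + 49*O)
T(S) = 7 (T(S) = 7 + (S - S) = 7 + 0 = 7)
1/(w(-7, -7) + T(F(-4, 5))*32) = 1/(11 + 7*32) = 1/(11 + 224) = 1/235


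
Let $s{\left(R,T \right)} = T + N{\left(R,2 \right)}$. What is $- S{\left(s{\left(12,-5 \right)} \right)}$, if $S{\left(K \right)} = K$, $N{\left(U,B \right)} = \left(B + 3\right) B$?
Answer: $-5$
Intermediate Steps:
$N{\left(U,B \right)} = B \left(3 + B\right)$ ($N{\left(U,B \right)} = \left(3 + B\right) B = B \left(3 + B\right)$)
$s{\left(R,T \right)} = 10 + T$ ($s{\left(R,T \right)} = T + 2 \left(3 + 2\right) = T + 2 \cdot 5 = T + 10 = 10 + T$)
$- S{\left(s{\left(12,-5 \right)} \right)} = - (10 - 5) = \left(-1\right) 5 = -5$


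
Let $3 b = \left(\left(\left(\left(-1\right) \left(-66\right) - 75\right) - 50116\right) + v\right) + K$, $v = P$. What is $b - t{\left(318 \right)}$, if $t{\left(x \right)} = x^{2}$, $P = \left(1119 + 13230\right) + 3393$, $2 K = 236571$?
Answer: $- \frac{434939}{6} \approx -72490.0$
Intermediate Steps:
$K = \frac{236571}{2}$ ($K = \frac{1}{2} \cdot 236571 = \frac{236571}{2} \approx 1.1829 \cdot 10^{5}$)
$P = 17742$ ($P = 14349 + 3393 = 17742$)
$v = 17742$
$b = \frac{171805}{6}$ ($b = \frac{\left(\left(\left(\left(-1\right) \left(-66\right) - 75\right) - 50116\right) + 17742\right) + \frac{236571}{2}}{3} = \frac{\left(\left(\left(66 - 75\right) - 50116\right) + 17742\right) + \frac{236571}{2}}{3} = \frac{\left(\left(-9 - 50116\right) + 17742\right) + \frac{236571}{2}}{3} = \frac{\left(-50125 + 17742\right) + \frac{236571}{2}}{3} = \frac{-32383 + \frac{236571}{2}}{3} = \frac{1}{3} \cdot \frac{171805}{2} = \frac{171805}{6} \approx 28634.0$)
$b - t{\left(318 \right)} = \frac{171805}{6} - 318^{2} = \frac{171805}{6} - 101124 = - \frac{434939}{6}$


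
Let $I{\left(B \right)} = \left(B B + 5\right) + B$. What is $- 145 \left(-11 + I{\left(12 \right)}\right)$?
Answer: $-21750$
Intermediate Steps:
$I{\left(B \right)} = 5 + B + B^{2}$ ($I{\left(B \right)} = \left(B^{2} + 5\right) + B = \left(5 + B^{2}\right) + B = 5 + B + B^{2}$)
$- 145 \left(-11 + I{\left(12 \right)}\right) = - 145 \left(-11 + \left(5 + 12 + 12^{2}\right)\right) = - 145 \left(-11 + \left(5 + 12 + 144\right)\right) = - 145 \left(-11 + 161\right) = \left(-145\right) 150 = -21750$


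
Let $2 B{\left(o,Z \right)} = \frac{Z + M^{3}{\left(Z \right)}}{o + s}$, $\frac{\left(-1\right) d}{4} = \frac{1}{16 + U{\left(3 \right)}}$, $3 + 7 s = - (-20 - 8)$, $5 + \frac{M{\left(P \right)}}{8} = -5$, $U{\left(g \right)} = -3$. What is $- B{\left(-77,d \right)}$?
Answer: $- \frac{11648007}{3341} \approx -3486.4$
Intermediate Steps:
$M{\left(P \right)} = -80$ ($M{\left(P \right)} = -40 + 8 \left(-5\right) = -40 - 40 = -80$)
$s = \frac{25}{7}$ ($s = - \frac{3}{7} + \frac{\left(-1\right) \left(-20 - 8\right)}{7} = - \frac{3}{7} + \frac{\left(-1\right) \left(-28\right)}{7} = - \frac{3}{7} + \frac{1}{7} \cdot 28 = - \frac{3}{7} + 4 = \frac{25}{7} \approx 3.5714$)
$d = - \frac{4}{13}$ ($d = - \frac{4}{16 - 3} = - \frac{4}{13} \approx -0.30769$)
$B{\left(o,Z \right)} = \frac{-512000 + Z}{2 \left(\frac{25}{7} + o\right)}$ ($B{\left(o,Z \right)} = \frac{\left(Z + \left(-80\right)^{3}\right) \frac{1}{o + \frac{25}{7}}}{2} = \frac{\left(Z - 512000\right) \frac{1}{\frac{25}{7} + o}}{2} = \frac{\left(-512000 + Z\right) \frac{1}{\frac{25}{7} + o}}{2} = \frac{\frac{1}{\frac{25}{7} + o} \left(-512000 + Z\right)}{2} = \frac{-512000 + Z}{2 \left(\frac{25}{7} + o\right)}$)
$- B{\left(-77,d \right)} = - \frac{7 \left(-512000 - \frac{4}{13}\right)}{2 \left(25 + 7 \left(-77\right)\right)} = - \frac{7 \left(-6656004\right)}{2 \left(25 - 539\right) 13} = - \frac{7 \left(-6656004\right)}{2 \left(-514\right) 13} = - \frac{7 \left(-1\right) \left(-6656004\right)}{2 \cdot 514 \cdot 13} = \left(-1\right) \frac{11648007}{3341} = - \frac{11648007}{3341}$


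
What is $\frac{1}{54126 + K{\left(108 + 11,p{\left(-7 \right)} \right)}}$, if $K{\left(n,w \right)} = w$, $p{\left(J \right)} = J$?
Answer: $\frac{1}{54119} \approx 1.8478 \cdot 10^{-5}$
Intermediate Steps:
$\frac{1}{54126 + K{\left(108 + 11,p{\left(-7 \right)} \right)}} = \frac{1}{54126 - 7} = \frac{1}{54119}$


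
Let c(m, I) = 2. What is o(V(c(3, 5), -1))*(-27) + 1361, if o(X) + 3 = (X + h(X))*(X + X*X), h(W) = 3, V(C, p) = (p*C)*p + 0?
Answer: 632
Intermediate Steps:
V(C, p) = C*p**2 (V(C, p) = (C*p)*p + 0 = C*p**2 + 0 = C*p**2)
o(X) = -3 + (3 + X)*(X + X**2) (o(X) = -3 + (X + 3)*(X + X*X) = -3 + (3 + X)*(X + X**2))
o(V(c(3, 5), -1))*(-27) + 1361 = (-3 + (2*(-1)**2)**3 + 3*(2*(-1)**2) + 4*(2*(-1)**2)**2)*(-27) + 1361 = (-3 + (2*1)**3 + 3*(2*1) + 4*(2*1)**2)*(-27) + 1361 = (-3 + 2**3 + 3*2 + 4*2**2)*(-27) + 1361 = (-3 + 8 + 6 + 4*4)*(-27) + 1361 = (-3 + 8 + 6 + 16)*(-27) + 1361 = 27*(-27) + 1361 = -729 + 1361 = 632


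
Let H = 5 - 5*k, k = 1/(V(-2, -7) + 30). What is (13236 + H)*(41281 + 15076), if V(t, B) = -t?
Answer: 23878855399/32 ≈ 7.4621e+8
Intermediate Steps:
k = 1/32 (k = 1/(-1*(-2) + 30) = 1/(2 + 30) = 1/32 ≈ 0.031250)
H = 155/32 (H = 5 - 5*1/32 = 5 - 5/32 = 155/32 ≈ 4.8438)
(13236 + H)*(41281 + 15076) = (13236 + 155/32)*(41281 + 15076) = (423707/32)*56357 = 23878855399/32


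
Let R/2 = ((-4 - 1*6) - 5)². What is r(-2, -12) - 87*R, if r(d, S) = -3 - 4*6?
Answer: -39177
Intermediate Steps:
R = 450 (R = 2*((-4 - 1*6) - 5)² = 2*((-4 - 6) - 5)² = 2*(-10 - 5)² = 2*(-15)² = 2*225 = 450)
r(d, S) = -27 (r(d, S) = -3 - 24 = -27)
r(-2, -12) - 87*R = -27 - 87*450 = -27 - 39150 = -39177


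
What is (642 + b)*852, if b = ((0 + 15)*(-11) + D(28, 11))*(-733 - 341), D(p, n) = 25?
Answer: 128653704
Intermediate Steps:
b = 150360 (b = ((0 + 15)*(-11) + 25)*(-733 - 341) = (15*(-11) + 25)*(-1074) = (-165 + 25)*(-1074) = -140*(-1074) = 150360)
(642 + b)*852 = (642 + 150360)*852 = 151002*852 = 128653704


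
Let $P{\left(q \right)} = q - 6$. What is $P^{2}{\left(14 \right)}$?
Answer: $64$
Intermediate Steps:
$P{\left(q \right)} = -6 + q$
$P^{2}{\left(14 \right)} = \left(-6 + 14\right)^{2} = 8^{2} = 64$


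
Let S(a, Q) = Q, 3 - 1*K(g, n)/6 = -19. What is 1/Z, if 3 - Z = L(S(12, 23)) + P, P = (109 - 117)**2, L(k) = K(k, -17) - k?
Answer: -1/170 ≈ -0.0058824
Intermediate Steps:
K(g, n) = 132 (K(g, n) = 18 - 6*(-19) = 18 + 114 = 132)
L(k) = 132 - k
P = 64 (P = (-8)**2 = 64)
Z = -170 (Z = 3 - ((132 - 1*23) + 64) = 3 - ((132 - 23) + 64) = 3 - (109 + 64) = 3 - 1*173 = 3 - 173 = -170)
1/Z = 1/(-170) = -1/170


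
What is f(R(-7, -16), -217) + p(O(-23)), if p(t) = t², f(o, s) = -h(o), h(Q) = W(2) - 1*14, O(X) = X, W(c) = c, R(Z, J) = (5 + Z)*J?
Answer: 541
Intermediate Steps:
R(Z, J) = J*(5 + Z)
h(Q) = -12 (h(Q) = 2 - 1*14 = 2 - 14 = -12)
f(o, s) = 12 (f(o, s) = -1*(-12) = 12)
f(R(-7, -16), -217) + p(O(-23)) = 12 + (-23)² = 12 + 529 = 541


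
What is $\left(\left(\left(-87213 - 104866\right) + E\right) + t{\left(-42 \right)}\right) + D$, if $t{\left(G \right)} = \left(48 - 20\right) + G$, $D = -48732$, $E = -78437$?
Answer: $-319262$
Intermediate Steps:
$t{\left(G \right)} = 28 + G$
$\left(\left(\left(-87213 - 104866\right) + E\right) + t{\left(-42 \right)}\right) + D = \left(\left(\left(-87213 - 104866\right) - 78437\right) + \left(28 - 42\right)\right) - 48732 = \left(\left(-192079 - 78437\right) - 14\right) - 48732 = \left(-270516 - 14\right) - 48732 = -270530 - 48732 = -319262$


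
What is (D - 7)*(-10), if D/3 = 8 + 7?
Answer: -380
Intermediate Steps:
D = 45 (D = 3*(8 + 7) = 3*15 = 45)
(D - 7)*(-10) = (45 - 7)*(-10) = 38*(-10) = -380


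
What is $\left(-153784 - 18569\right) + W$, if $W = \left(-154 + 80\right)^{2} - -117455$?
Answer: $-49422$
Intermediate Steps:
$W = 122931$ ($W = \left(-74\right)^{2} + 117455 = 5476 + 117455 = 122931$)
$\left(-153784 - 18569\right) + W = \left(-153784 - 18569\right) + 122931 = -172353 + 122931 = -49422$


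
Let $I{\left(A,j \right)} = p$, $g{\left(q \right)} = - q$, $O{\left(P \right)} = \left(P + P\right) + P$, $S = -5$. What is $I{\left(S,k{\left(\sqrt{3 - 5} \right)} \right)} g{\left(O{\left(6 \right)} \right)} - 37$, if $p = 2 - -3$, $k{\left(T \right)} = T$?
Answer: $-127$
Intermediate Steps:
$O{\left(P \right)} = 3 P$ ($O{\left(P \right)} = 2 P + P = 3 P$)
$p = 5$ ($p = 2 + 3 = 5$)
$I{\left(A,j \right)} = 5$
$I{\left(S,k{\left(\sqrt{3 - 5} \right)} \right)} g{\left(O{\left(6 \right)} \right)} - 37 = 5 \left(- 3 \cdot 6\right) - 37 = 5 \left(\left(-1\right) 18\right) - 37 = 5 \left(-18\right) - 37 = -90 - 37 = -127$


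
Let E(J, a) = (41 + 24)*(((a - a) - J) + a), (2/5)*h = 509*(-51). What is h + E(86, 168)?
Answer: -119135/2 ≈ -59568.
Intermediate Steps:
h = -129795/2 (h = 5*(509*(-51))/2 = (5/2)*(-25959) = -129795/2 ≈ -64898.)
E(J, a) = -65*J + 65*a (E(J, a) = 65*((0 - J) + a) = 65*(-J + a) = 65*(a - J) = -65*J + 65*a)
h + E(86, 168) = -129795/2 + (-65*86 + 65*168) = -129795/2 + (-5590 + 10920) = -129795/2 + 5330 = -119135/2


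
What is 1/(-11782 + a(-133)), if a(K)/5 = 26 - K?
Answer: -1/10987 ≈ -9.1017e-5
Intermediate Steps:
a(K) = 130 - 5*K (a(K) = 5*(26 - K) = 130 - 5*K)
1/(-11782 + a(-133)) = 1/(-11782 + (130 - 5*(-133))) = 1/(-11782 + (130 + 665)) = 1/(-11782 + 795) = 1/(-10987) = -1/10987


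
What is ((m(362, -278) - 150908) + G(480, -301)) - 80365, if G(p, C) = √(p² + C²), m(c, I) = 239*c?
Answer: -144755 + √321001 ≈ -1.4419e+5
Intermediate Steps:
G(p, C) = √(C² + p²)
((m(362, -278) - 150908) + G(480, -301)) - 80365 = ((239*362 - 150908) + √((-301)² + 480²)) - 80365 = ((86518 - 150908) + √(90601 + 230400)) - 80365 = (-64390 + √321001) - 80365 = -144755 + √321001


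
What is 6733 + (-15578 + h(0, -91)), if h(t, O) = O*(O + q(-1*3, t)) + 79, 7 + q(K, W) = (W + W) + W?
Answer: 152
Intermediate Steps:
q(K, W) = -7 + 3*W (q(K, W) = -7 + ((W + W) + W) = -7 + (2*W + W) = -7 + 3*W)
h(t, O) = 79 + O*(-7 + O + 3*t) (h(t, O) = O*(O + (-7 + 3*t)) + 79 = O*(-7 + O + 3*t) + 79 = 79 + O*(-7 + O + 3*t))
6733 + (-15578 + h(0, -91)) = 6733 + (-15578 + (79 + (-91)² - 91*(-7 + 3*0))) = 6733 + (-15578 + (79 + 8281 - 91*(-7 + 0))) = 6733 + (-15578 + (79 + 8281 - 91*(-7))) = 6733 + (-15578 + (79 + 8281 + 637)) = 6733 + (-15578 + 8997) = 6733 - 6581 = 152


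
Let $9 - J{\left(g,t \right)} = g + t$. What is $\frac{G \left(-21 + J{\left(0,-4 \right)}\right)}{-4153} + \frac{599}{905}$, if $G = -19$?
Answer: $\frac{2350087}{3758465} \approx 0.62528$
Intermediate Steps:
$J{\left(g,t \right)} = 9 - g - t$ ($J{\left(g,t \right)} = 9 - \left(g + t\right) = 9 - g - t$)
$\frac{G \left(-21 + J{\left(0,-4 \right)}\right)}{-4153} + \frac{599}{905} = \frac{\left(-19\right) \left(-21 - -13\right)}{-4153} + \frac{599}{905} = - 19 \left(-21 + \left(9 + 0 + 4\right)\right) \left(- \frac{1}{4153}\right) + 599 \cdot \frac{1}{905} = - 19 \left(-21 + 13\right) \left(- \frac{1}{4153}\right) + \frac{599}{905} = \left(-19\right) \left(-8\right) \left(- \frac{1}{4153}\right) + \frac{599}{905} = 152 \left(- \frac{1}{4153}\right) + \frac{599}{905} = - \frac{152}{4153} + \frac{599}{905} = \frac{2350087}{3758465}$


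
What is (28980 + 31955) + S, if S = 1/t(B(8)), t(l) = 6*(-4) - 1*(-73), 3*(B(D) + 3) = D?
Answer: 2985816/49 ≈ 60935.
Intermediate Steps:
B(D) = -3 + D/3
t(l) = 49 (t(l) = -24 + 73 = 49)
S = 1/49 ≈ 0.020408
(28980 + 31955) + S = (28980 + 31955) + 1/49 = 60935 + 1/49 = 2985816/49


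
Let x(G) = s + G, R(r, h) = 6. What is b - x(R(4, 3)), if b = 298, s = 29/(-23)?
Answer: 6745/23 ≈ 293.26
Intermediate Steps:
s = -29/23 (s = 29*(-1/23) = -29/23 ≈ -1.2609)
x(G) = -29/23 + G
b - x(R(4, 3)) = 298 - (-29/23 + 6) = 298 - 1*109/23 = 298 - 109/23 = 6745/23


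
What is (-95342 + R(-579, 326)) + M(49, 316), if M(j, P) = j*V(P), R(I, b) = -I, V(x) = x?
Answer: -79279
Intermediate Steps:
M(j, P) = P*j (M(j, P) = j*P = P*j)
(-95342 + R(-579, 326)) + M(49, 316) = (-95342 - 1*(-579)) + 316*49 = (-95342 + 579) + 15484 = -94763 + 15484 = -79279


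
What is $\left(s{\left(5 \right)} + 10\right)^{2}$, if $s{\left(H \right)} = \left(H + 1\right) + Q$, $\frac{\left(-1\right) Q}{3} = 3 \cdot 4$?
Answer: $400$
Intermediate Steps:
$Q = -36$ ($Q = - 3 \cdot 3 \cdot 4 = \left(-3\right) 12 = -36$)
$s{\left(H \right)} = -35 + H$ ($s{\left(H \right)} = \left(H + 1\right) - 36 = \left(1 + H\right) - 36 = -35 + H$)
$\left(s{\left(5 \right)} + 10\right)^{2} = \left(\left(-35 + 5\right) + 10\right)^{2} = \left(-30 + 10\right)^{2} = \left(-20\right)^{2} = 400$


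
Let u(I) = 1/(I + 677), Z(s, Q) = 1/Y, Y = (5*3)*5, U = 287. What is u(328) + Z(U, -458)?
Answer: 24/1675 ≈ 0.014328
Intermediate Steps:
Y = 75 (Y = 15*5 = 75)
Z(s, Q) = 1/75
u(I) = 1/(677 + I)
u(328) + Z(U, -458) = 1/(677 + 328) + 1/75 = 1/1005 + 1/75 = 24/1675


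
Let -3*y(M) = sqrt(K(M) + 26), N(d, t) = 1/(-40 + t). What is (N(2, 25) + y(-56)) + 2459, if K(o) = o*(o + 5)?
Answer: 36884/15 - sqrt(2882)/3 ≈ 2441.0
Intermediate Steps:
K(o) = o*(5 + o)
y(M) = -sqrt(26 + M*(5 + M))/3 (y(M) = -sqrt(M*(5 + M) + 26)/3 = -sqrt(26 + M*(5 + M))/3)
(N(2, 25) + y(-56)) + 2459 = (1/(-40 + 25) - sqrt(26 - 56*(5 - 56))/3) + 2459 = (1/(-15) - sqrt(26 - 56*(-51))/3) + 2459 = (-1/15 - sqrt(26 + 2856)/3) + 2459 = (-1/15 - sqrt(2882)/3) + 2459 = 36884/15 - sqrt(2882)/3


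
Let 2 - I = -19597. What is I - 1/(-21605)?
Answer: 423436396/21605 ≈ 19599.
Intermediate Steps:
I = 19599 (I = 2 - 1*(-19597) = 2 + 19597 = 19599)
I - 1/(-21605) = 19599 - 1/(-21605) = 19599 - 1*(-1/21605) = 19599 + 1/21605 = 423436396/21605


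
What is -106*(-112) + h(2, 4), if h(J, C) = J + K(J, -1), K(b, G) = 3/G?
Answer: 11871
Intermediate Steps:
h(J, C) = -3 + J (h(J, C) = J + 3/(-1) = J + 3*(-1) = J - 3 = -3 + J)
-106*(-112) + h(2, 4) = -106*(-112) + (-3 + 2) = 11872 - 1 = 11871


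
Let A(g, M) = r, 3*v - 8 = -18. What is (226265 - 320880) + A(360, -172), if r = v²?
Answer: -851435/9 ≈ -94604.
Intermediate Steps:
v = -10/3 (v = 8/3 + (⅓)*(-18) = 8/3 - 6 = -10/3 ≈ -3.3333)
r = 100/9 (r = (-10/3)² = 100/9 ≈ 11.111)
A(g, M) = 100/9
(226265 - 320880) + A(360, -172) = (226265 - 320880) + 100/9 = -94615 + 100/9 = -851435/9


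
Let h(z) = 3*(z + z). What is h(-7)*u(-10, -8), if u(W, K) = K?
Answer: 336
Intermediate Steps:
h(z) = 6*z (h(z) = 3*(2*z) = 6*z)
h(-7)*u(-10, -8) = (6*(-7))*(-8) = -42*(-8) = 336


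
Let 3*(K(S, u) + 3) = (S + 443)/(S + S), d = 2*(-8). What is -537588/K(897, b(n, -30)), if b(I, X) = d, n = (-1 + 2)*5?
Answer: 1446649308/7403 ≈ 1.9541e+5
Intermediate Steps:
n = 5 (n = 1*5 = 5)
d = -16
b(I, X) = -16
K(S, u) = -3 + (443 + S)/(6*S) (K(S, u) = -3 + ((S + 443)/(S + S))/3 = -3 + ((443 + S)/((2*S)))/3 = -3 + ((443 + S)*(1/(2*S)))/3 = -3 + ((443 + S)/(2*S))/3 = -3 + (443 + S)/(6*S))
-537588/K(897, b(n, -30)) = -537588*5382/(443 - 17*897) = -537588*5382/(443 - 15249) = -537588/((⅙)*(1/897)*(-14806)) = -537588/(-7403/2691) = -537588*(-2691/7403) = 1446649308/7403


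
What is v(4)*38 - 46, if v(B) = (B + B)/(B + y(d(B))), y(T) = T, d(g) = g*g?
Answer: -154/5 ≈ -30.800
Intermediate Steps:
d(g) = g**2
v(B) = 2*B/(B + B**2) (v(B) = (B + B)/(B + B**2) = (2*B)/(B + B**2) = 2*B/(B + B**2))
v(4)*38 - 46 = (2/(1 + 4))*38 - 46 = (2/5)*38 - 46 = 76/5 - 46 = -154/5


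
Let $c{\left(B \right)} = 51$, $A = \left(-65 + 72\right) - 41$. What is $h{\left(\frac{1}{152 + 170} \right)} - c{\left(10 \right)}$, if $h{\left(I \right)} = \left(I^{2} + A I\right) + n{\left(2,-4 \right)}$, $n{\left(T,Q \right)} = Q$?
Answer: $- \frac{5713567}{103684} \approx -55.106$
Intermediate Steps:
$A = -34$ ($A = 7 - 41 = -34$)
$h{\left(I \right)} = -4 + I^{2} - 34 I$ ($h{\left(I \right)} = \left(I^{2} - 34 I\right) - 4 = -4 + I^{2} - 34 I$)
$h{\left(\frac{1}{152 + 170} \right)} - c{\left(10 \right)} = \left(-4 + \left(\frac{1}{152 + 170}\right)^{2} - \frac{34}{152 + 170}\right) - 51 = \left(-4 + \left(\frac{1}{322}\right)^{2} - \frac{34}{322}\right) - 51 = \left(-4 + \left(\frac{1}{322}\right)^{2} - \frac{17}{161}\right) - 51 = \left(-4 + \frac{1}{103684} - \frac{17}{161}\right) - 51 = - \frac{425683}{103684} - 51 = - \frac{5713567}{103684}$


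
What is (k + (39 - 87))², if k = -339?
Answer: 149769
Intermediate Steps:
(k + (39 - 87))² = (-339 + (39 - 87))² = (-339 - 48)² = (-387)² = 149769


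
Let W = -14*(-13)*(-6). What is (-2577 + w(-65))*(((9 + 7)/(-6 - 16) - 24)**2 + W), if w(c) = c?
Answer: 153627016/121 ≈ 1.2696e+6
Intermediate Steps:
W = -1092 (W = 182*(-6) = -1092)
(-2577 + w(-65))*(((9 + 7)/(-6 - 16) - 24)**2 + W) = (-2577 - 65)*(((9 + 7)/(-6 - 16) - 24)**2 - 1092) = -2642*((16/(-22) - 24)**2 - 1092) = -2642*((16*(-1/22) - 24)**2 - 1092) = -2642*((-8/11 - 24)**2 - 1092) = -2642*((-272/11)**2 - 1092) = -2642*(73984/121 - 1092) = -2642*(-58148/121) = 153627016/121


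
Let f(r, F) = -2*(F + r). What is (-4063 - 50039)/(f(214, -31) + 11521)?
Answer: -54102/11155 ≈ -4.8500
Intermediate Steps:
f(r, F) = -2*F - 2*r
(-4063 - 50039)/(f(214, -31) + 11521) = (-4063 - 50039)/((-2*(-31) - 2*214) + 11521) = -54102/((62 - 428) + 11521) = -54102/(-366 + 11521) = -54102/11155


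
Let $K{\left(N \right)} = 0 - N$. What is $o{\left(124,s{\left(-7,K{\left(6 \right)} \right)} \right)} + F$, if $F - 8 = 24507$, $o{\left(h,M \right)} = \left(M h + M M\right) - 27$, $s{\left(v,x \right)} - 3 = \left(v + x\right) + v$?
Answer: $22669$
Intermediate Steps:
$K{\left(N \right)} = - N$
$s{\left(v,x \right)} = 3 + x + 2 v$ ($s{\left(v,x \right)} = 3 + \left(\left(v + x\right) + v\right) = 3 + \left(x + 2 v\right) = 3 + x + 2 v$)
$o{\left(h,M \right)} = -27 + M^{2} + M h$ ($o{\left(h,M \right)} = \left(M h + M^{2}\right) - 27 = \left(M^{2} + M h\right) - 27 = -27 + M^{2} + M h$)
$F = 24515$ ($F = 8 + 24507 = 24515$)
$o{\left(124,s{\left(-7,K{\left(6 \right)} \right)} \right)} + F = \left(-27 + \left(3 - 6 + 2 \left(-7\right)\right)^{2} + \left(3 - 6 + 2 \left(-7\right)\right) 124\right) + 24515 = \left(-27 + \left(3 - 6 - 14\right)^{2} + \left(3 - 6 - 14\right) 124\right) + 24515 = \left(-27 + \left(-17\right)^{2} - 2108\right) + 24515 = \left(-27 + 289 - 2108\right) + 24515 = -1846 + 24515 = 22669$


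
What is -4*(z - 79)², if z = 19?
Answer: -14400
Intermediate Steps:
-4*(z - 79)² = -4*(19 - 79)² = -4*(-60)² = -4*3600 = -14400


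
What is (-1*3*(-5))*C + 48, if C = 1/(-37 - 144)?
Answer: 8673/181 ≈ 47.917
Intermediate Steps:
C = -1/181 (C = 1/(-181) = -1/181 ≈ -0.0055249)
(-1*3*(-5))*C + 48 = (-1*3*(-5))*(-1/181) + 48 = -3*(-5)*(-1/181) + 48 = 15*(-1/181) + 48 = -15/181 + 48 = 8673/181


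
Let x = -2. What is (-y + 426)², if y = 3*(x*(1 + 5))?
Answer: 213444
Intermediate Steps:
y = -36 (y = 3*(-2*(1 + 5)) = 3*(-2*6) = 3*(-12) = -36)
(-y + 426)² = (-1*(-36) + 426)² = (36 + 426)² = 462² = 213444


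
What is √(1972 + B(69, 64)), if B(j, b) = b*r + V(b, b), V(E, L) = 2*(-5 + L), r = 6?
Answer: √2474 ≈ 49.739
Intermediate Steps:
V(E, L) = -10 + 2*L
B(j, b) = -10 + 8*b (B(j, b) = b*6 + (-10 + 2*b) = 6*b + (-10 + 2*b) = -10 + 8*b)
√(1972 + B(69, 64)) = √(1972 + (-10 + 8*64)) = √(1972 + (-10 + 512)) = √(1972 + 502) = √2474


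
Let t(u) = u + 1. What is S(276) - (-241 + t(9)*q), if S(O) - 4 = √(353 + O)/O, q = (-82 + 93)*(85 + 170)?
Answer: -27805 + √629/276 ≈ -27805.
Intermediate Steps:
t(u) = 1 + u
q = 2805 (q = 11*255 = 2805)
S(O) = 4 + √(353 + O)/O
S(276) - (-241 + t(9)*q) = (4 + √(353 + 276)/276) - (-241 + (1 + 9)*2805) = (4 + √629/276) - (-241 + 10*2805) = (4 + √629/276) - (-241 + 28050) = (4 + √629/276) - 1*27809 = (4 + √629/276) - 27809 = -27805 + √629/276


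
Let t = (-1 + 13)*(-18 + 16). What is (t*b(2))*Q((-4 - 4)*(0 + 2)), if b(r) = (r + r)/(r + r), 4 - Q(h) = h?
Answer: -480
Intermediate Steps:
Q(h) = 4 - h
b(r) = 1 (b(r) = (2*r)/((2*r)) = (2*r)*(1/(2*r)) = 1)
t = -24 (t = 12*(-2) = -24)
(t*b(2))*Q((-4 - 4)*(0 + 2)) = (-24*1)*(4 - (-4 - 4)*(0 + 2)) = -24*(4 - (-8)*2) = -24*(4 - 1*(-16)) = -24*(4 + 16) = -24*20 = -480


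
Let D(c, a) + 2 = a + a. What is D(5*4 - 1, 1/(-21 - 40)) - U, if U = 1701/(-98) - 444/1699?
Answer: 22613989/1450946 ≈ 15.586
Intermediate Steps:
U = -419073/23786 (U = 1701*(-1/98) - 444*1/1699 = -243/14 - 444/1699 = -419073/23786 ≈ -17.618)
D(c, a) = -2 + 2*a (D(c, a) = -2 + (a + a) = -2 + 2*a)
D(5*4 - 1, 1/(-21 - 40)) - U = (-2 + 2/(-21 - 40)) - 1*(-419073/23786) = (-2 + 2/(-61)) + 419073/23786 = (-2 + 2*(-1/61)) + 419073/23786 = (-2 - 2/61) + 419073/23786 = -124/61 + 419073/23786 = 22613989/1450946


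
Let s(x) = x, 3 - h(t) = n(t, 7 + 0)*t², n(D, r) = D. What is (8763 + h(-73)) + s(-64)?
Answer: 397719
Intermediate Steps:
h(t) = 3 - t³ (h(t) = 3 - t*t² = 3 - t³)
(8763 + h(-73)) + s(-64) = (8763 + (3 - 1*(-73)³)) - 64 = (8763 + (3 - 1*(-389017))) - 64 = (8763 + (3 + 389017)) - 64 = (8763 + 389020) - 64 = 397783 - 64 = 397719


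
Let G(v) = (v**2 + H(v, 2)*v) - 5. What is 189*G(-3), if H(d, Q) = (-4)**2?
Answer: -8316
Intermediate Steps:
H(d, Q) = 16
G(v) = -5 + v**2 + 16*v (G(v) = (v**2 + 16*v) - 5 = -5 + v**2 + 16*v)
189*G(-3) = 189*(-5 + (-3)**2 + 16*(-3)) = 189*(-5 + 9 - 48) = 189*(-44) = -8316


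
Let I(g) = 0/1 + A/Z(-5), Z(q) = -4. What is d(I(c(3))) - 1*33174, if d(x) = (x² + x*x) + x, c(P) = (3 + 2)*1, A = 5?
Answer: -265377/8 ≈ -33172.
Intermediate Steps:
c(P) = 5 (c(P) = 5*1 = 5)
I(g) = -5/4 (I(g) = 0/1 + 5/(-4) = 0*1 + 5*(-¼) = 0 - 5/4 = -5/4)
d(x) = x + 2*x² (d(x) = (x² + x²) + x = 2*x² + x = x + 2*x²)
d(I(c(3))) - 1*33174 = -5*(1 + 2*(-5/4))/4 - 1*33174 = -5*(1 - 5/2)/4 - 33174 = -5/4*(-3/2) - 33174 = 15/8 - 33174 = -265377/8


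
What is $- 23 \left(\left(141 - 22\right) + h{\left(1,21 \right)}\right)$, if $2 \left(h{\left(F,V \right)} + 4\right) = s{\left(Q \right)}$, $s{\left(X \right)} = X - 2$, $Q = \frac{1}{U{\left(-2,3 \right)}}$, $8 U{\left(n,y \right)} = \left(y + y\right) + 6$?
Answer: $- \frac{7889}{3} \approx -2629.7$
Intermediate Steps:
$U{\left(n,y \right)} = \frac{3}{4} + \frac{y}{4}$ ($U{\left(n,y \right)} = \frac{\left(y + y\right) + 6}{8} = \frac{2 y + 6}{8} = \frac{6 + 2 y}{8} = \frac{3}{4} + \frac{y}{4}$)
$Q = \frac{2}{3}$ ($Q = \frac{1}{\frac{3}{4} + \frac{1}{4} \cdot 3} = \frac{1}{\frac{3}{4} + \frac{3}{4}} = \frac{1}{\frac{3}{2}} = \frac{2}{3} \approx 0.66667$)
$s{\left(X \right)} = -2 + X$
$h{\left(F,V \right)} = - \frac{14}{3}$ ($h{\left(F,V \right)} = -4 + \frac{-2 + \frac{2}{3}}{2} = -4 + \frac{1}{2} \left(- \frac{4}{3}\right) = -4 - \frac{2}{3} = - \frac{14}{3}$)
$- 23 \left(\left(141 - 22\right) + h{\left(1,21 \right)}\right) = - 23 \left(\left(141 - 22\right) - \frac{14}{3}\right) = - 23 \left(119 - \frac{14}{3}\right) = \left(-23\right) \frac{343}{3} = - \frac{7889}{3}$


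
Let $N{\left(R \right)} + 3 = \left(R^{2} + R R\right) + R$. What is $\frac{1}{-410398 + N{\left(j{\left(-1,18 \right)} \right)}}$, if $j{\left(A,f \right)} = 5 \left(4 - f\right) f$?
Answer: $\frac{1}{2763539} \approx 3.6185 \cdot 10^{-7}$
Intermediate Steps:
$j{\left(A,f \right)} = f \left(20 - 5 f\right)$ ($j{\left(A,f \right)} = \left(20 - 5 f\right) f = f \left(20 - 5 f\right)$)
$N{\left(R \right)} = -3 + R + 2 R^{2}$ ($N{\left(R \right)} = -3 + \left(\left(R^{2} + R R\right) + R\right) = -3 + \left(\left(R^{2} + R^{2}\right) + R\right) = -3 + \left(2 R^{2} + R\right) = -3 + \left(R + 2 R^{2}\right) = -3 + R + 2 R^{2}$)
$\frac{1}{-410398 + N{\left(j{\left(-1,18 \right)} \right)}} = \frac{1}{-410398 + \left(-3 + 5 \cdot 18 \left(4 - 18\right) + 2 \left(5 \cdot 18 \left(4 - 18\right)\right)^{2}\right)} = \frac{1}{-410398 + \left(-3 + 5 \cdot 18 \left(-14\right) + 2 \left(5 \cdot 18 \left(-14\right)\right)^{2}\right)} = \frac{1}{-410398 - \left(1263 - 3175200\right)} = \frac{1}{-410398 - -3173937} = \frac{1}{-410398 + 3173937} = \frac{1}{2763539}$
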